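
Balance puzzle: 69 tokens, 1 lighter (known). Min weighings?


Each weighing has 3 outcomes (left heavy / balance / right heavy), so k weighings distinguish at most 3^k cases; splitting into three near-equal groups achieves this.
Need 3^k ≥ 69: 3^3 = 27 < 69 ≤ 3^4 = 81
k = ⌈log₃(69)⌉ = 4

4


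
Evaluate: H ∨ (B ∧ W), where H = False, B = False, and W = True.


H = False, B = False, W = True
Step 1: B ∧ W = False AND True = False
Step 2: H ∨ False = False OR False = False
AND evaluated first (higher precedence); then OR applied.

False


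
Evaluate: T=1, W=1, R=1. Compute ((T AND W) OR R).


T AND W = 1&1 = 1
1 OR 1 = 1

1


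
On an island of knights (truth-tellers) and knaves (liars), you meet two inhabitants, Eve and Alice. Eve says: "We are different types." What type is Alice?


Eve says: "We are different types."
Case 1: Eve is a Knight (truth-teller)
  Statement is true → they ARE different → Alice is a Knave
Case 2: Eve is a Knave (liar)
  Statement is false → they are NOT different → Alice is a Knave
In both cases, Alice is a Knave.

Knave


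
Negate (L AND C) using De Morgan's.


De Morgan's law: ¬(P ∧ Q) ≡ ¬P ∨ ¬Q
¬(L ∧ C) = ¬L ∨ ¬C

¬L ∨ ¬C


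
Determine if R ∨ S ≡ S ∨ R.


Expression 1: R ∨ S
Expression 2: S ∨ R
Truth table (R S | Expr1 Expr2):
  T T |   T     T
  T F |   T     T
  F T |   T     T
  F F |   F     F
All 4 rows agree, so the expressions are logically equivalent.

Yes


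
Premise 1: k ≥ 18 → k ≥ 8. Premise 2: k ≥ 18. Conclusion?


Modus ponens: P → Q, P ⊢ Q
P: k ≥ 18
Q: k ≥ 8
We have P → Q and P is true.
By modus ponens, Q must be true.

k ≥ 8


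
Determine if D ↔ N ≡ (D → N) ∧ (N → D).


Expression 1: D ↔ N
Expression 2: (D → N) ∧ (N → D)
Truth table (D N | Expr1 Expr2):
  T T |   T     T
  T F |   F     F
  F T |   F     F
  F F |   T     T
All 4 rows agree, so the expressions are logically equivalent.

Yes


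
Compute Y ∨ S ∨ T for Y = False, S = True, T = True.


Y = False, S = True, T = True
Step 1: Y ∨ S = False OR True = True
Step 2: True ∨ T = True OR True = True
OR is true when at least one operand is true.

True


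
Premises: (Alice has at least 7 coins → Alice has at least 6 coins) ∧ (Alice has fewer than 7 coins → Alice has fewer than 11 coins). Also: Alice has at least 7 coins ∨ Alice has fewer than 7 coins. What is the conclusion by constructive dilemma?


Constructive dilemma: (P → Q) ∧ (R → S), P ∨ R ⊢ Q ∨ S
Premise 1: Alice has at least 7 coins → Alice has at least 6 coins
Premise 2: Alice has fewer than 7 coins → Alice has fewer than 11 coins
Premise 3: Alice has at least 7 coins ∨ Alice has fewer than 7 coins
Case 1: Assuming Alice has at least 7 coins, then by Premise 1, Alice has at least 6 coins.
Case 2: Assuming Alice has fewer than 7 coins, then by Premise 2, Alice has fewer than 11 coins.
Since one of Alice has at least 7 coins or Alice has fewer than 7 coins must hold, we get Alice has at least 6 coins or Alice has fewer than 11 coins.

Alice has at least 6 coins or Alice has fewer than 11 coins.


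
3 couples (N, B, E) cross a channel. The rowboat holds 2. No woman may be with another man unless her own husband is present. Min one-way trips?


Label couples N, B, E (H = husband, W = wife).
Counting alone: 6 people, the rowboat carries 2 and someone must bring it back, so each round trip nets at most +1 on the far side until the last crossing → at least 9 trips. The jealousy constraint makes 9 impossible; the shortest valid schedule has 11:
1. WN+WB →  (far: WN,WB; near: HN,HB,HE,WE)
2. WN ←       (far: WB; near: HN,HB,HE,WN,WE)
3. WN+WE →  (far: WN,WB,WE; near: HN,HB,HE)
4. WN ←       (far: WB,WE; near: HN,HB,HE,WN)
5. HB+HE →  (far: HB,WB,HE,WE; near: HN,WN)
6. HB+WB ←  (far: HE,WE; near: HN,WN,HB,WB)
7. HN+HB →  (far: HN,HB,HE,WE; near: WN,WB)
8. WE ←       (far: HN,HB,HE; near: WN,WB,WE)
9. WN+WB →  (far: HN,WN,HB,WB,HE; near: WE)
10. HE ←      (far: HN,WN,HB,WB; near: HE,WE)
11. HE+WE → (far: all six; near: empty)
In every state each wife is either with her husband or with no other man.
Minimum trips = 11

11


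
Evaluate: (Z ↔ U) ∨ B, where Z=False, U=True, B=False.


Z = False, U = True, B = False
Expression: (Z ↔ U) ∨ B
Step 1: Z ↔ U = (False iff True) (true when values match) = False
Step 2: (False) ∨ B = False OR False = False

False


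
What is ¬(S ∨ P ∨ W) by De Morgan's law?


De Morgan's law: ¬(P ∨ Q ∨ R) ≡ ¬P ∧ ¬Q ∧ ¬R
¬(S ∨ P ∨ W) = ¬S ∧ ¬P ∧ ¬W

¬S ∧ ¬P ∧ ¬W


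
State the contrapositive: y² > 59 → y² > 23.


Original: If y² > 59, then y² > 23
Contrapositive: If ¬Q, then ¬P
Negate Q: not (y² > 23)
Negate P: not (y² > 59)

If not (y² > 23), then not (y² > 59).


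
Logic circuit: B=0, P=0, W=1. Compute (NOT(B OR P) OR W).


B OR P = 0
NOT(0) = 1
1 OR 1 = 1

1


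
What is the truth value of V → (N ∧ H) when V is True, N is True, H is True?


V = True, N = True, H = True
Step 1: N ∧ H = True AND True = True
Step 2: V → (True): false only when V=True and consequent=False.
Result: True

True


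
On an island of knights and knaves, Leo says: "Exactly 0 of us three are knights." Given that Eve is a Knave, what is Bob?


Leo claims exactly 0 knights among Leo, Eve, Bob.
Given: Eve is a Knave.

Case 1: Leo is a Knight (tells truth)
  Then exactly 0 of the three are knights.
  Counting Leo, Eve: 1 knight(s) so far. Need -1 more → impossible.
Case 2: Leo is a Knave (lies)
  Then the count is NOT 0.
  If Bob = Knave, count = 0 = 0 → claim would be true, contradicts lie.
  If Bob = Knight, count = 1 ≠ 0 → lie confirmed ✓

Bob is a Knight.

Knight


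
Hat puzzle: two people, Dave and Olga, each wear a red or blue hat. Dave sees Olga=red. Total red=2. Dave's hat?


Total red = 2, Olga = red
Red accounted for: 1
Remaining for Dave: 1
Dave's hat is red.

red


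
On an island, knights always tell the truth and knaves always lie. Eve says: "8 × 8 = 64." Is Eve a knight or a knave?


Statement: "8 × 8 = 64."
Actual: 8 × 8 = 64
Claimed: 64
Statement is TRUE → Eve tells the truth → Knight

Knight


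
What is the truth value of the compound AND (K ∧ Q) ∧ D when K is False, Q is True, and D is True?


K = False, Q = True, D = True
Step 1: K ∧ Q = False AND True = False
Step 2: False ∧ D = False AND True = False
AND is true only when ALL operands are true.

False


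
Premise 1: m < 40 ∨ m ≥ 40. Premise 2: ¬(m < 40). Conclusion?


Disjunctive syllogism: P ∨ Q, ¬P ⊢ Q
Disjunction: m < 40 ∨ m ≥ 40
We know it is not the case that m < 40.
By disjunctive syllogism, the other disjunct must be true.

m ≥ 40


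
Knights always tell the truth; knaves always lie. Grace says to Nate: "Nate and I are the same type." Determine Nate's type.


Grace says: "Nate and I are the same type."
Case 1: Grace is a Knight (truth-teller)
  Statement is true → they ARE the same → Nate is also a Knight
Case 2: Grace is a Knave (liar)
  Statement is false → they are NOT the same → Nate is a Knight
In both cases, Nate is a Knight.

Knight


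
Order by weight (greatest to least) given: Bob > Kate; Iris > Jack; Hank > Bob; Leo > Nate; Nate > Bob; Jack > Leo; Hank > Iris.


Constraints: Bob > Kate; Iris > Jack; Hank > Bob; Leo > Nate; Nate > Bob; Jack > Leo; Hank > Iris
Method: at each step, the next-highest is the one remaining person who never appears on the smaller side of a constraint between remaining people.
  Step 1: remaining {Jack, Leo, Iris, Kate, Bob, Hank, Nate}; on the smaller side: {Jack, Leo, Iris, Kate, Bob, Nate} → Hank is next (Hank > Bob; Hank > Iris).
  Step 2: remaining {Jack, Leo, Iris, Kate, Bob, Nate}; on the smaller side: {Jack, Leo, Kate, Bob, Nate} → Iris is next (Iris > Jack).
  Step 3: remaining {Jack, Leo, Kate, Bob, Nate}; on the smaller side: {Leo, Kate, Bob, Nate} → Jack is next (Jack > Leo).
  Step 4: remaining {Leo, Kate, Bob, Nate}; on the smaller side: {Kate, Bob, Nate} → Leo is next (Leo > Nate).
  Step 5: remaining {Kate, Bob, Nate}; on the smaller side: {Kate, Bob} → Nate is next (Nate > Bob).
  Step 6: remaining {Kate, Bob}; on the smaller side: {Kate} → Bob is next (Bob > Kate).
  Step 7: only Kate remains → lowest.
Final ranking (highest to lowest):

Hank > Iris > Jack > Leo > Nate > Bob > Kate


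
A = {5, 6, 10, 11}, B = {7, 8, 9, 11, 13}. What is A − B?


A = {5, 6, 10, 11}
B = {7, 8, 9, 11, 13}
Operation: difference A − B
In A but not B: 5, 6, 10

{5, 6, 10}


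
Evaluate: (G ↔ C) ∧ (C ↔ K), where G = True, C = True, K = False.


G = True, C = True, K = False
Step 1: G ↔ C is true when G and C have the same value. Result: True
Step 2: C ↔ K is true when C and K have the same value. Result: False
Step 3: True ∧ False = False

False


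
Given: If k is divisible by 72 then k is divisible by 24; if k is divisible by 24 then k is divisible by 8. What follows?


Hypothetical syllogism: P → Q, Q → R ⊢ P → R
Premise 1: k is divisible by 72 → k is divisible by 24
Premise 2: k is divisible by 24 → k is divisible by 8
Chain the implications: the middle term (k is divisible by 24) links the two.
Conclusion: If k is divisible by 72, then k is divisible by 8.

If k is divisible by 72, then k is divisible by 8.


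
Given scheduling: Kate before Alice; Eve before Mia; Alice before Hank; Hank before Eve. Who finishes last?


Constraints: Kate before Alice; Eve before Mia; Alice before Hank; Hank before Eve
The last task can have nothing scheduled after it, so it must never appear on the left of a 'before'.
Tasks appearing before some other task: Kate, Eve, Alice, Hank.
The only task not in that list is Mia → it is last.

Mia


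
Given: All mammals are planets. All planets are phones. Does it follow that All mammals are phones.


Premise 1: All mammals are planets.
Premise 2: All planets are phones.
Conclusion: All mammals are phones.
Barbara syllogism (AAA-1): All A are B, All B are C → All A are C.
Middle term (planets) distributed in premise 2.

Valid


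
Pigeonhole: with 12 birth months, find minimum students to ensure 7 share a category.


Pigeonhole: to guarantee k in one of n categories, need (k-1)×n + 1.
k = 7, n = 12
Minimum = (7-1) × 12 + 1 = 6 × 12 + 1

73


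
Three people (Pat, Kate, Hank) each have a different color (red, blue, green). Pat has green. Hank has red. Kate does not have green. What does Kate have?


From clues:
  Hank → red
  Pat → green
By elimination, Kate gets the remaining.

blue


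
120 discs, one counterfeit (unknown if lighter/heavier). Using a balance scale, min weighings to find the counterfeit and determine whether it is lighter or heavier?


Let n = 120. 240 possibilities (n discs × lighter/heavier); each weighing has 3 outcomes.
Bound for k weighings: say the first weighing puts j discs on each pan. If it tips, the 2j weighed discs remain suspects (each with a known direction) and k-1 weighings give 3^(k-1) outcomes; 3^(k-1) is odd, so 2j ≤ 3^(k-1) - 1. If it balances, the n - 2j unweighed discs remain with direction unknown: 2(n - 2j) ≤ 3^(k-1) - 1 by the same parity argument. Adding, n ≤ (3^(k-1) - 1) + (3^(k-1) - 1)/2 = (3^k - 3)/2, and the classical three-group strategy achieves this (3 discs in 2 weighings, 12 in 3, 39 in 4, 120 in 5).
So we need the smallest k with (3^k - 3)/2 ≥ 120.
k = 4: (3^4 - 3)/2 = 39 < 120 ✗
k = 5: (3^5 - 3)/2 = 120 ≥ 120 ✓

5


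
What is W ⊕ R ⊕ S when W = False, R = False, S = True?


W = False, R = False, S = True
Step 1: W ⊕ R = False XOR False = False
Step 2: False ⊕ S = False XOR True = True
XOR is true when an odd number of operands are true.

True


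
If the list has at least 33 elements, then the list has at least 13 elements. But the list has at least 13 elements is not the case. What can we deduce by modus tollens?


Modus tollens: P → Q, ¬Q ⊢ ¬P
P: the list has at least 33 elements
Q: the list has at least 13 elements
We have P → Q and Q is false.
By modus tollens, P must be false.

It is not the case that the list has at least 33 elements


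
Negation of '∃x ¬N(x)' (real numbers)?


Original: ∃x ¬N(x)
Rule: ¬∀→∃, ¬∃→∀, negate predicate.
Negation: ∀x N(x)

∀x N(x)


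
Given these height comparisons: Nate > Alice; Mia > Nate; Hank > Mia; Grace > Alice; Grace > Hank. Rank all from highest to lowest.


Constraints: Nate > Alice; Mia > Nate; Hank > Mia; Grace > Alice; Grace > Hank
Method: at each step, the next-highest is the one remaining person who never appears on the smaller side of a constraint between remaining people.
  Step 1: remaining {Hank, Grace, Alice, Nate, Mia}; on the smaller side: {Hank, Alice, Nate, Mia} → Grace is next (Grace > Alice; Grace > Hank).
  Step 2: remaining {Hank, Alice, Nate, Mia}; on the smaller side: {Alice, Nate, Mia} → Hank is next (Hank > Mia).
  Step 3: remaining {Alice, Nate, Mia}; on the smaller side: {Alice, Nate} → Mia is next (Mia > Nate).
  Step 4: remaining {Alice, Nate}; on the smaller side: {Alice} → Nate is next (Nate > Alice).
  Step 5: only Alice remains → lowest.
Final ranking (highest to lowest):

Grace > Hank > Mia > Nate > Alice


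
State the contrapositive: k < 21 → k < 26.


Original: If k < 21, then k < 26
Contrapositive: If ¬Q, then ¬P
Negate Q: not (k < 26)
Negate P: not (k < 21)

If not (k < 26), then not (k < 21).


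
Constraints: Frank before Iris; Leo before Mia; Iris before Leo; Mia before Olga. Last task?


Constraints: Frank before Iris; Leo before Mia; Iris before Leo; Mia before Olga
The last task can have nothing scheduled after it, so it must never appear on the left of a 'before'.
Tasks appearing before some other task: Frank, Leo, Iris, Mia.
The only task not in that list is Olga → it is last.

Olga


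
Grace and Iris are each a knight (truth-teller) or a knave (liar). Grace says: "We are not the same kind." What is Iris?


Grace says: "We are not the same kind."
Case 1: Grace is a Knight (truth-teller)
  Statement is true → they ARE different → Iris is a Knave
Case 2: Grace is a Knave (liar)
  Statement is false → they are NOT different → Iris is a Knave
In both cases, Iris is a Knave.

Knave


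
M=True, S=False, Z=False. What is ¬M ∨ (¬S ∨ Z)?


M = True, S = False, Z = False
Expression: ¬M ∨ (¬S ∨ Z)
Step 1: ¬S = NOT False = True
Step 2: ¬S ∨ Z = True OR False = True
Step 3: ¬M = NOT True = False
Step 4: (False) ∨ (True) = False OR True = True

True


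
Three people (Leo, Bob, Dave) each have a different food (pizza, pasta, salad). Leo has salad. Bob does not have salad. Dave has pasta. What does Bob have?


From clues:
  Dave → pasta
  Leo → salad
By elimination, Bob gets the remaining.

pizza


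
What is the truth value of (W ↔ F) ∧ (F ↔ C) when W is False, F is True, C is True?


W = False, F = True, C = True
Step 1: W ↔ F is true when W and F have the same value. Result: False
Step 2: F ↔ C is true when F and C have the same value. Result: True
Step 3: False ∧ True = False

False


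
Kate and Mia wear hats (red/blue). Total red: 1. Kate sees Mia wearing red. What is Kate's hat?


Total red = 1, Mia = red
Red accounted for: 1
Remaining for Kate: 0
Kate's hat is blue.

blue


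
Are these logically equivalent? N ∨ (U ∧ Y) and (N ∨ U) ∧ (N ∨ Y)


Expression 1: N ∨ (U ∧ Y)
Expression 2: (N ∨ U) ∧ (N ∨ Y)
Truth table (N U Y | Expr1 Expr2):
  T T T |   T     T
  T T F |   T     T
  T F T |   T     T
  T F F |   T     T
  F T T |   T     T
  F T F |   F     F
  F F T |   F     F
  F F F |   F     F
All 8 rows agree, so the expressions are logically equivalent.

Yes


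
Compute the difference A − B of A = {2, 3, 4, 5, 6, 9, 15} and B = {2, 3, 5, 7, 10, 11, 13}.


A = {2, 3, 4, 5, 6, 9, 15}
B = {2, 3, 5, 7, 10, 11, 13}
Operation: difference A − B
In A but not B: 4, 6, 9, 15

{4, 6, 9, 15}


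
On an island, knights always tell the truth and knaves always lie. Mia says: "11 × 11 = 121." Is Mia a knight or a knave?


Statement: "11 × 11 = 121."
Actual: 11 × 11 = 121
Claimed: 121
Statement is TRUE → Mia tells the truth → Knight

Knight


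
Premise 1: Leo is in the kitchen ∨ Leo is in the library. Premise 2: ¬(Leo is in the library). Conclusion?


Disjunctive syllogism: P ∨ Q, ¬P ⊢ Q
Disjunction: Leo is in the kitchen ∨ Leo is in the library
We know it is not the case that Leo is in the library.
By disjunctive syllogism, the other disjunct must be true.

Leo is in the kitchen


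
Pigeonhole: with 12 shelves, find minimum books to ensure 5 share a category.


Pigeonhole: to guarantee k in one of n categories, need (k-1)×n + 1.
k = 5, n = 12
Minimum = (5-1) × 12 + 1 = 4 × 12 + 1

49


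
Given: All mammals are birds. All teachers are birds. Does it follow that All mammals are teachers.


Premise 1: All mammals are birds.
Premise 2: All teachers are birds.
Conclusion: All mammals are teachers.
Fallacy: undistributed middle. birds is predicate in both.
Counterexample: mammals and teachers could be disjoint subsets of birds.

Invalid


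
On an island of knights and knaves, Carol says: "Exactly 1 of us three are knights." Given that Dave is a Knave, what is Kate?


Carol claims exactly 1 knights among Carol, Dave, Kate.
Given: Dave is a Knave.

Case 1: Carol is a Knight (tells truth)
  Then exactly 1 of the three are knights.
  Counting Carol, Dave: 1 knight(s) so far. Need 0 more → Kate = Knave.
Case 2: Carol is a Knave (lies)
  Then the count is NOT 1.
  If Kate = Knight, count = 1 = 1 → claim would be true, contradicts lie.
  If Kate = Knave, count = 0 ≠ 1 → lie confirmed ✓

Kate is a Knave.

Knave


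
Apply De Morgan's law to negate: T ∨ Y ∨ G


De Morgan's law: ¬(P ∨ Q ∨ R) ≡ ¬P ∧ ¬Q ∧ ¬R
¬(T ∨ Y ∨ G) = ¬T ∧ ¬Y ∧ ¬G

¬T ∧ ¬Y ∧ ¬G


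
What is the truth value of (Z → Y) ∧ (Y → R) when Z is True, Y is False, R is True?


Z = True, Y = False, R = True
Step 1: Z → Y is false only when Z=True and Y=False. Result: False
Step 2: Y → R is false only when Y=True and R=False. Result: True
Step 3: False ∧ True = False

False


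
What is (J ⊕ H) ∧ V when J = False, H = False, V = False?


J = False, H = False, V = False
Step 1: J ⊕ H = False XOR False = False
Step 2: False ∧ V = False AND False = False
XOR true when exactly one of J,H is true; then AND with V.

False


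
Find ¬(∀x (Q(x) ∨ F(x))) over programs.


Original: ∀x (Q(x) ∨ F(x))
Rule: ¬∀→∃, ¬∃→∀, negate predicate.
Negation: ∃x (¬Q(x) ∧ ¬F(x))

∃x (¬Q(x) ∧ ¬F(x))


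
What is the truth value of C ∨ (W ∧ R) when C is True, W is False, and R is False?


C = True, W = False, R = False
Step 1: W ∧ R = False AND False = False
Step 2: C ∨ False = True OR False = True
AND evaluated first (higher precedence); then OR applied.

True


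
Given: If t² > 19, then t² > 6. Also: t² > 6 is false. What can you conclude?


Modus tollens: P → Q, ¬Q ⊢ ¬P
P: t² > 19
Q: t² > 6
We have P → Q and Q is false.
By modus tollens, P must be false.

It is not the case that t² > 19


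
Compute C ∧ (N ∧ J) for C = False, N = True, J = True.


C = False, N = True, J = True
Step 1: N ∧ J = True AND True = True
Step 2: C ∧ True = False AND True = False
AND is true only when ALL operands are true.

False


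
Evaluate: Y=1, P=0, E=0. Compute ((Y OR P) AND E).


Y OR P = 1|0 = 1
1 AND 0 = 0

0


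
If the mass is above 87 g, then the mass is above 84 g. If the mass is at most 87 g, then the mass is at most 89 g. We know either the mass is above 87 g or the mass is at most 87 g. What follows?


Constructive dilemma: (P → Q) ∧ (R → S), P ∨ R ⊢ Q ∨ S
Premise 1: the mass is above 87 g → the mass is above 84 g
Premise 2: the mass is at most 87 g → the mass is at most 89 g
Premise 3: the mass is above 87 g ∨ the mass is at most 87 g
Case 1: Assuming the mass is above 87 g, then by Premise 1, the mass is above 84 g.
Case 2: Assuming the mass is at most 87 g, then by Premise 2, the mass is at most 89 g.
Since one of the mass is above 87 g or the mass is at most 87 g must hold, we get the mass is above 84 g or the mass is at most 89 g.

The mass is above 84 g or the mass is at most 89 g.


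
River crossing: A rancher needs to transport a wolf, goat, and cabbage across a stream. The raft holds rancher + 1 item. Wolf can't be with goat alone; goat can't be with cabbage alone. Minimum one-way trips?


1. rancher+goat → 2. rancher ← 3. rancher+wolf → 4. rancher+goat ← 5. rancher+cabbage → 6. rancher ← 7. rancher+goat →
Minimum trips = 7

7


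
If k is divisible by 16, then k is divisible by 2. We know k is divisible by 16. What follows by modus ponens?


Modus ponens: P → Q, P ⊢ Q
P: k is divisible by 16
Q: k is divisible by 2
We have P → Q and P is true.
By modus ponens, Q must be true.

k is divisible by 2


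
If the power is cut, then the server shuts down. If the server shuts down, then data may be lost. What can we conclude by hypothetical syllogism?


Hypothetical syllogism: P → Q, Q → R ⊢ P → R
Premise 1: the power is cut → the server shuts down
Premise 2: the server shuts down → data may be lost
Chain the implications: the middle term (the server shuts down) links the two.
Conclusion: If the power is cut, then data may be lost.

If the power is cut, then data may be lost.


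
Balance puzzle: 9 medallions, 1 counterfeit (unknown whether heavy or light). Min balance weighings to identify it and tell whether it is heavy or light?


Let n = 9. 18 possibilities (n medallions × lighter/heavier); each weighing has 3 outcomes.
Bound for k weighings: say the first weighing puts j medallions on each pan. If it tips, the 2j weighed medallions remain suspects (each with a known direction) and k-1 weighings give 3^(k-1) outcomes; 3^(k-1) is odd, so 2j ≤ 3^(k-1) - 1. If it balances, the n - 2j unweighed medallions remain with direction unknown: 2(n - 2j) ≤ 3^(k-1) - 1 by the same parity argument. Adding, n ≤ (3^(k-1) - 1) + (3^(k-1) - 1)/2 = (3^k - 3)/2, and the classical three-group strategy achieves this (3 medallions in 2 weighings, 12 in 3, 39 in 4, 120 in 5).
So we need the smallest k with (3^k - 3)/2 ≥ 9.
k = 2: (3^2 - 3)/2 = 3 < 9 ✗
k = 3: (3^3 - 3)/2 = 12 ≥ 9 ✓

3


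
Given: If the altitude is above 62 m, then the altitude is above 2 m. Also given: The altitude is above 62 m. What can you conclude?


Modus ponens: P → Q, P ⊢ Q
P: the altitude is above 62 m
Q: the altitude is above 2 m
We have P → Q and P is true.
By modus ponens, Q must be true.

The altitude is above 2 m


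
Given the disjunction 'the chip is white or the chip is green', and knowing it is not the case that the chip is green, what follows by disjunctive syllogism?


Disjunctive syllogism: P ∨ Q, ¬P ⊢ Q
Disjunction: the chip is white ∨ the chip is green
We know it is not the case that the chip is green.
By disjunctive syllogism, the other disjunct must be true.

The chip is white


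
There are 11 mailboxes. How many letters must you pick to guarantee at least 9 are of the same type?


Pigeonhole: to guarantee k in one of n categories, need (k-1)×n + 1.
k = 9, n = 11
Minimum = (9-1) × 11 + 1 = 8 × 11 + 1

89


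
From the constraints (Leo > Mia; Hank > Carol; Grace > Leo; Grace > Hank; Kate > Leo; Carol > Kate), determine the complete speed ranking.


Constraints: Leo > Mia; Hank > Carol; Grace > Leo; Grace > Hank; Kate > Leo; Carol > Kate
Method: at each step, the next-highest is the one remaining person who never appears on the smaller side of a constraint between remaining people.
  Step 1: remaining {Mia, Leo, Hank, Grace, Carol, Kate}; on the smaller side: {Mia, Leo, Hank, Carol, Kate} → Grace is next (Grace > Leo; Grace > Hank).
  Step 2: remaining {Mia, Leo, Hank, Carol, Kate}; on the smaller side: {Mia, Leo, Carol, Kate} → Hank is next (Hank > Carol).
  Step 3: remaining {Mia, Leo, Carol, Kate}; on the smaller side: {Mia, Leo, Kate} → Carol is next (Carol > Kate).
  Step 4: remaining {Mia, Leo, Kate}; on the smaller side: {Mia, Leo} → Kate is next (Kate > Leo).
  Step 5: remaining {Mia, Leo}; on the smaller side: {Mia} → Leo is next (Leo > Mia).
  Step 6: only Mia remains → lowest.
Final ranking (highest to lowest):

Grace > Hank > Carol > Kate > Leo > Mia


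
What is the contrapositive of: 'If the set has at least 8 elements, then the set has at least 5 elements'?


Original: If the set has at least 8 elements, then the set has at least 5 elements
Contrapositive: If ¬Q, then ¬P
Negate Q: not (the set has at least 5 elements)
Negate P: not (the set has at least 8 elements)

If not (the set has at least 5 elements), then not (the set has at least 8 elements).


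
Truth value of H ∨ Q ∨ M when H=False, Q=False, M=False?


H = False, Q = False, M = False
Expression: H ∨ Q ∨ M
Step 1: H ∨ Q = False OR False = False
Step 2: (False) ∨ M = False OR False = False

False


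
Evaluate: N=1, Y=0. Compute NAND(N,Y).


N AND Y = 0
NOT(0) = 1

1


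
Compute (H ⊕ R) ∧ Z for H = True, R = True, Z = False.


H = True, R = True, Z = False
Step 1: H ⊕ R = True XOR True = False
Step 2: False ∧ Z = False AND False = False
XOR true when exactly one of H,R is true; then AND with Z.

False


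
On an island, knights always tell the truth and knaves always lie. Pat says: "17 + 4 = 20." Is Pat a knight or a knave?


Statement: "17 + 4 = 20."
Actual: 17 + 4 = 21
Claimed: 20
Statement is FALSE → Pat lies → Knave

Knave


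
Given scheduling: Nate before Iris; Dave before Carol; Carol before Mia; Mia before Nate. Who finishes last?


Constraints: Nate before Iris; Dave before Carol; Carol before Mia; Mia before Nate
The last task can have nothing scheduled after it, so it must never appear on the left of a 'before'.
Tasks appearing before some other task: Nate, Dave, Carol, Mia.
The only task not in that list is Iris → it is last.

Iris


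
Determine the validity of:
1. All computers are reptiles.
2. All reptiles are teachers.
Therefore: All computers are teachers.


Premise 1: All computers are reptiles.
Premise 2: All reptiles are teachers.
Conclusion: All computers are teachers.
Barbara syllogism (AAA-1): All A are B, All B are C → All A are C.
Middle term (reptiles) distributed in premise 2.

Valid


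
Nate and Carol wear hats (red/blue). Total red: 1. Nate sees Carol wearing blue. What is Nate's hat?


Total red = 1, Carol = blue
Red accounted for: 0
Remaining for Nate: 1
Nate's hat is red.

red


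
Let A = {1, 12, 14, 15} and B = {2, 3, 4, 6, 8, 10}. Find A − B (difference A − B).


A = {1, 12, 14, 15}
B = {2, 3, 4, 6, 8, 10}
Operation: difference A − B
In A but not B: 1, 12, 14, 15

{1, 12, 14, 15}


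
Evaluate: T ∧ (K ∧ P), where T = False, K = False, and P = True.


T = False, K = False, P = True
Step 1: K ∧ P = False AND True = False
Step 2: T ∧ False = False AND False = False
AND is true only when ALL operands are true.

False


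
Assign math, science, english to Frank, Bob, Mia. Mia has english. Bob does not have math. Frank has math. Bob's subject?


From clues:
  Mia → english
  Frank → math
By elimination, Bob gets the remaining.

science


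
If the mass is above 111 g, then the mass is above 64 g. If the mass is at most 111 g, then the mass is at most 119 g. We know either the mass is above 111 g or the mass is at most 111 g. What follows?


Constructive dilemma: (P → Q) ∧ (R → S), P ∨ R ⊢ Q ∨ S
Premise 1: the mass is above 111 g → the mass is above 64 g
Premise 2: the mass is at most 111 g → the mass is at most 119 g
Premise 3: the mass is above 111 g ∨ the mass is at most 111 g
Case 1: Assuming the mass is above 111 g, then by Premise 1, the mass is above 64 g.
Case 2: Assuming the mass is at most 111 g, then by Premise 2, the mass is at most 119 g.
Since one of the mass is above 111 g or the mass is at most 111 g must hold, we get the mass is above 64 g or the mass is at most 119 g.

The mass is above 64 g or the mass is at most 119 g.


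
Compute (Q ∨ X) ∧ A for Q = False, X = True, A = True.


Q = False, X = True, A = True
Step 1: Q ∨ X = False OR True = True
Step 2: True ∧ A = True AND True = True
OR is true when at least one operand is true; AND requires both.

True


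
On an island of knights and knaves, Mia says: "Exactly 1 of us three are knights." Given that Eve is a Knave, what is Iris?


Mia claims exactly 1 knights among Mia, Eve, Iris.
Given: Eve is a Knave.

Case 1: Mia is a Knight (tells truth)
  Then exactly 1 of the three are knights.
  Counting Mia, Eve: 1 knight(s) so far. Need 0 more → Iris = Knave.
Case 2: Mia is a Knave (lies)
  Then the count is NOT 1.
  If Iris = Knight, count = 1 = 1 → claim would be true, contradicts lie.
  If Iris = Knave, count = 0 ≠ 1 → lie confirmed ✓

Iris is a Knave.

Knave


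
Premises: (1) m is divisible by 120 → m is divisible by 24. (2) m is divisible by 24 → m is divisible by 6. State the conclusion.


Hypothetical syllogism: P → Q, Q → R ⊢ P → R
Premise 1: m is divisible by 120 → m is divisible by 24
Premise 2: m is divisible by 24 → m is divisible by 6
Chain the implications: the middle term (m is divisible by 24) links the two.
Conclusion: If m is divisible by 120, then m is divisible by 6.

If m is divisible by 120, then m is divisible by 6.


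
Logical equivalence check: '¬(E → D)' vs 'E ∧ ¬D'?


Expression 1: ¬(E → D)
Expression 2: E ∧ ¬D
Truth table (E D | Expr1 Expr2):
  T T |   F     F
  T F |   T     T
  F T |   F     F
  F F |   F     F
All 4 rows agree, so the expressions are logically equivalent.

Yes


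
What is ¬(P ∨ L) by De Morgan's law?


De Morgan's law: ¬(P ∨ Q) ≡ ¬P ∧ ¬Q
¬(P ∨ L) = ¬P ∧ ¬L

¬P ∧ ¬L


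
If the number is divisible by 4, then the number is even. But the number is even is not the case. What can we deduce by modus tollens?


Modus tollens: P → Q, ¬Q ⊢ ¬P
P: the number is divisible by 4
Q: the number is even
We have P → Q and Q is false.
By modus tollens, P must be false.

It is not the case that the number is divisible by 4


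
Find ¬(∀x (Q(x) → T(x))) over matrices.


Original: ∀x (Q(x) → T(x))
Rule: ¬∀→∃, ¬∃→∀, negate predicate.
Negation: ∃x (Q(x) ∧ ¬T(x))

∃x (Q(x) ∧ ¬T(x))


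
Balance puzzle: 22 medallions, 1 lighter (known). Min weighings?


Each weighing has 3 outcomes (left heavy / balance / right heavy), so k weighings distinguish at most 3^k cases; splitting into three near-equal groups achieves this.
Need 3^k ≥ 22: 3^2 = 9 < 22 ≤ 3^3 = 27
k = ⌈log₃(22)⌉ = 3

3


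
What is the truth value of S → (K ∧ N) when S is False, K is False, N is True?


S = False, K = False, N = True
Step 1: K ∧ N = False AND True = False
Step 2: S → (False): false only when S=True and consequent=False.
Result: True

True


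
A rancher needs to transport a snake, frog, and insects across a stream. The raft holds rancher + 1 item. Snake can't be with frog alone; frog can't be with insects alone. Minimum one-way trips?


1. rancher+frog → 2. rancher ← 3. rancher+snake → 4. rancher+frog ← 5. rancher+insects → 6. rancher ← 7. rancher+frog →
Minimum trips = 7

7


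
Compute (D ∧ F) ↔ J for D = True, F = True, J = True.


D = True, F = True, J = True
Step 1: D ∧ F = True AND True = True
Step 2: (True) ↔ J: true when both sides have same truth value.
Result: True ↔ True = True

True


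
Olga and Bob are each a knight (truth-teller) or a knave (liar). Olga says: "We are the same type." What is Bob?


Olga says: "We are the same type."
Case 1: Olga is a Knight (truth-teller)
  Statement is true → they ARE the same → Bob is also a Knight
Case 2: Olga is a Knave (liar)
  Statement is false → they are NOT the same → Bob is a Knight
In both cases, Bob is a Knight.

Knight


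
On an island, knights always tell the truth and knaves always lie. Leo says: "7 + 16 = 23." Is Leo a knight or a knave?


Statement: "7 + 16 = 23."
Actual: 7 + 16 = 23
Claimed: 23
Statement is TRUE → Leo tells the truth → Knight

Knight


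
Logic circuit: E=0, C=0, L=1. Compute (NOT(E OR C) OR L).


E OR C = 0
NOT(0) = 1
1 OR 1 = 1

1


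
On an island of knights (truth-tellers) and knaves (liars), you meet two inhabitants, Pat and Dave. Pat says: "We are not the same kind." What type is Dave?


Pat says: "We are not the same kind."
Case 1: Pat is a Knight (truth-teller)
  Statement is true → they ARE different → Dave is a Knave
Case 2: Pat is a Knave (liar)
  Statement is false → they are NOT different → Dave is a Knave
In both cases, Dave is a Knave.

Knave


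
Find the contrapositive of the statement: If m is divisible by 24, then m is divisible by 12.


Original: If m is divisible by 24, then m is divisible by 12
Contrapositive: If ¬Q, then ¬P
Negate Q: not (m is divisible by 12)
Negate P: not (m is divisible by 24)

If not (m is divisible by 12), then not (m is divisible by 24).


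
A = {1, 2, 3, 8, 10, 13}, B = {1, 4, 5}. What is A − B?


A = {1, 2, 3, 8, 10, 13}
B = {1, 4, 5}
Operation: difference A − B
In A but not B: 2, 3, 8, 10, 13

{2, 3, 8, 10, 13}


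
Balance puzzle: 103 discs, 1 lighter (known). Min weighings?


Each weighing has 3 outcomes (left heavy / balance / right heavy), so k weighings distinguish at most 3^k cases; splitting into three near-equal groups achieves this.
Need 3^k ≥ 103: 3^4 = 81 < 103 ≤ 3^5 = 243
k = ⌈log₃(103)⌉ = 5

5


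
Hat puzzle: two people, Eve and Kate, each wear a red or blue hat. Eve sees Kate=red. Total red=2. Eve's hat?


Total red = 2, Kate = red
Red accounted for: 1
Remaining for Eve: 1
Eve's hat is red.

red


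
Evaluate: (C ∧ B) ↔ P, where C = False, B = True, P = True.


C = False, B = True, P = True
Step 1: C ∧ B = False AND True = False
Step 2: (False) ↔ P: true when both sides have same truth value.
Result: False ↔ True = False

False


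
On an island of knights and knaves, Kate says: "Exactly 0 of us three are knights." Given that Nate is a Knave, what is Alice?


Kate claims exactly 0 knights among Kate, Nate, Alice.
Given: Nate is a Knave.

Case 1: Kate is a Knight (tells truth)
  Then exactly 0 of the three are knights.
  Counting Kate, Nate: 1 knight(s) so far. Need -1 more → impossible.
Case 2: Kate is a Knave (lies)
  Then the count is NOT 0.
  If Alice = Knave, count = 0 = 0 → claim would be true, contradicts lie.
  If Alice = Knight, count = 1 ≠ 0 → lie confirmed ✓

Alice is a Knight.

Knight


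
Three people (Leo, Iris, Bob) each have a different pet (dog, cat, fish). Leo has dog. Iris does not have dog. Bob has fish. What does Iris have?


From clues:
  Bob → fish
  Leo → dog
By elimination, Iris gets the remaining.

cat


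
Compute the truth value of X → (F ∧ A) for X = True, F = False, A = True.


X = True, F = False, A = True
Step 1: F ∧ A = False AND True = False
Step 2: X → (False): false only when X=True and consequent=False.
Result: False

False


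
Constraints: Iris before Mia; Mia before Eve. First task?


Constraints: Iris before Mia; Mia before Eve
The first task can have nothing scheduled before it, so it must never appear on the right of a 'before'.
Tasks appearing after some 'before': Mia, Eve.
The only task not in that list is Iris → it is first.

Iris


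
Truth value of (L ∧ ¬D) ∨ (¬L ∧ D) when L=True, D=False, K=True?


L = True, D = False, K = True
Expression: (L ∧ ¬D) ∨ (¬L ∧ D)
Step 1: ¬D = NOT False = True
Step 2: L ∧ ¬D = True AND True = True
Step 3: ¬L = NOT True = False
Step 4: ¬L ∧ D = False AND False = False
Step 5: (True) ∨ (False) = True OR False = True

True


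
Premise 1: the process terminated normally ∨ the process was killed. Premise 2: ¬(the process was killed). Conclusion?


Disjunctive syllogism: P ∨ Q, ¬P ⊢ Q
Disjunction: the process terminated normally ∨ the process was killed
We know it is not the case that the process was killed.
By disjunctive syllogism, the other disjunct must be true.

The process terminated normally


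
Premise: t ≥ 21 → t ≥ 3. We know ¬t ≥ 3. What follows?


Modus tollens: P → Q, ¬Q ⊢ ¬P
P: t ≥ 21
Q: t ≥ 3
We have P → Q and Q is false.
By modus tollens, P must be false.

It is not the case that t ≥ 21


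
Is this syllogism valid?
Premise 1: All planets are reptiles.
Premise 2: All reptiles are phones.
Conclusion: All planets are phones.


Premise 1: All planets are reptiles.
Premise 2: All reptiles are phones.
Conclusion: All planets are phones.
Barbara syllogism (AAA-1): All A are B, All B are C → All A are C.
Middle term (reptiles) distributed in premise 2.

Valid


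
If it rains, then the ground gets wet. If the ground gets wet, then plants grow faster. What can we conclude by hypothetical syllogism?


Hypothetical syllogism: P → Q, Q → R ⊢ P → R
Premise 1: it rains → the ground gets wet
Premise 2: the ground gets wet → plants grow faster
Chain the implications: the middle term (the ground gets wet) links the two.
Conclusion: If it rains, then plants grow faster.

If it rains, then plants grow faster.


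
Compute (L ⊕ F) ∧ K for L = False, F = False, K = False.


L = False, F = False, K = False
Step 1: L ⊕ F = False XOR False = False
Step 2: False ∧ K = False AND False = False
XOR true when exactly one of L,F is true; then AND with K.

False


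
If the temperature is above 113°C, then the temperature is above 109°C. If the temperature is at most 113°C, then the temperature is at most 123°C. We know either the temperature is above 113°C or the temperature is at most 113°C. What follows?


Constructive dilemma: (P → Q) ∧ (R → S), P ∨ R ⊢ Q ∨ S
Premise 1: the temperature is above 113°C → the temperature is above 109°C
Premise 2: the temperature is at most 113°C → the temperature is at most 123°C
Premise 3: the temperature is above 113°C ∨ the temperature is at most 113°C
Case 1: Assuming the temperature is above 113°C, then by Premise 1, the temperature is above 109°C.
Case 2: Assuming the temperature is at most 113°C, then by Premise 2, the temperature is at most 123°C.
Since one of the temperature is above 113°C or the temperature is at most 113°C must hold, we get the temperature is above 109°C or the temperature is at most 123°C.

The temperature is above 109°C or the temperature is at most 123°C.


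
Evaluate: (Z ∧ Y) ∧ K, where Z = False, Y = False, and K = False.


Z = False, Y = False, K = False
Step 1: Z ∧ Y = False AND False = False
Step 2: False ∧ K = False AND False = False
AND is true only when ALL operands are true.

False


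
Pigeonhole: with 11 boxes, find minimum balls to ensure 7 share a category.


Pigeonhole: to guarantee k in one of n categories, need (k-1)×n + 1.
k = 7, n = 11
Minimum = (7-1) × 11 + 1 = 6 × 11 + 1

67


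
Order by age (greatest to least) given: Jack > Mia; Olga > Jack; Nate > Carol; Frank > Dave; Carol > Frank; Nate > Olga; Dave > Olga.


Constraints: Jack > Mia; Olga > Jack; Nate > Carol; Frank > Dave; Carol > Frank; Nate > Olga; Dave > Olga
Method: at each step, the next-highest is the one remaining person who never appears on the smaller side of a constraint between remaining people.
  Step 1: remaining {Nate, Frank, Carol, Mia, Dave, Jack, Olga}; on the smaller side: {Frank, Carol, Mia, Dave, Jack, Olga} → Nate is next (Nate > Carol; Nate > Olga).
  Step 2: remaining {Frank, Carol, Mia, Dave, Jack, Olga}; on the smaller side: {Frank, Mia, Dave, Jack, Olga} → Carol is next (Carol > Frank).
  Step 3: remaining {Frank, Mia, Dave, Jack, Olga}; on the smaller side: {Mia, Dave, Jack, Olga} → Frank is next (Frank > Dave).
  Step 4: remaining {Mia, Dave, Jack, Olga}; on the smaller side: {Mia, Jack, Olga} → Dave is next (Dave > Olga).
  Step 5: remaining {Mia, Jack, Olga}; on the smaller side: {Mia, Jack} → Olga is next (Olga > Jack).
  Step 6: remaining {Mia, Jack}; on the smaller side: {Mia} → Jack is next (Jack > Mia).
  Step 7: only Mia remains → lowest.
Final ranking (highest to lowest):

Nate > Carol > Frank > Dave > Olga > Jack > Mia
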